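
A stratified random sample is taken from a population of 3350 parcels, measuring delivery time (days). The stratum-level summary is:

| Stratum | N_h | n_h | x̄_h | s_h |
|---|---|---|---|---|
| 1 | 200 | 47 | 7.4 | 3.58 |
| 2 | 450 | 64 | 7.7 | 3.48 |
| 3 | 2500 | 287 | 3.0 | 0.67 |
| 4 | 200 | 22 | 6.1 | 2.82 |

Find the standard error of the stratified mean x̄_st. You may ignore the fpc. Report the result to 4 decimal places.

V̂(x̄_st) = Σ W_h² s_h²/n_h, with W_h = N_h/N and N = 3350:
  stratum 1: (200/3350)²·3.58²/47 = 0.000971938
  stratum 2: (450/3350)²·3.48²/64 = 0.0034144
  stratum 3: (2500/3350)²·0.67²/287 = 0.00087108
  stratum 4: (200/3350)²·2.82²/22 = 0.00128839
V̂(x̄_st) = 0.0065458
SE(x̄_st) = √0.0065458 = 0.0809061

SE(x̄_st) ≈ 0.0809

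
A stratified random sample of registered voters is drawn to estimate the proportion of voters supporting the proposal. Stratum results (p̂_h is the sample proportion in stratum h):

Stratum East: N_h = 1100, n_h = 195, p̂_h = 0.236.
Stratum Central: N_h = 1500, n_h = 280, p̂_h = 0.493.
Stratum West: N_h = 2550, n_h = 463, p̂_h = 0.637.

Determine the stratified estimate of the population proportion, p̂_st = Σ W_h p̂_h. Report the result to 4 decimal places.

p̂_st ≈ 0.5094

N = 5150; stratum weights W_h = N_h/N.
p̂_st = Σ W_h p̂_h = (1100·0.236 + 1500·0.493 + 2550·0.637)/5150 = 0.50941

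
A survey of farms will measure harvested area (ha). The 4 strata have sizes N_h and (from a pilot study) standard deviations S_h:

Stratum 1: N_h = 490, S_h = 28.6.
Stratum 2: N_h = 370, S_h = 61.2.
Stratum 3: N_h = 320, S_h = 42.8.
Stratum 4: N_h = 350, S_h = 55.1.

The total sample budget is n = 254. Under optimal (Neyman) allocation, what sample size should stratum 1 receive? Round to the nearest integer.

51

Neyman allocation: n_h = n · N_h S_h / Σ N_i S_i, with n = 254.
  stratum 1: N_h·S_h = 490·28.6 = 14014.00
  stratum 2: N_h·S_h = 370·61.2 = 22644.00
  stratum 3: N_h·S_h = 320·42.8 = 13696.00
  stratum 4: N_h·S_h = 350·55.1 = 19285.00
Σ N_h S_h = 69639.00
n for stratum 1 = 254·14014.00/69639.00 = 51.114 → 51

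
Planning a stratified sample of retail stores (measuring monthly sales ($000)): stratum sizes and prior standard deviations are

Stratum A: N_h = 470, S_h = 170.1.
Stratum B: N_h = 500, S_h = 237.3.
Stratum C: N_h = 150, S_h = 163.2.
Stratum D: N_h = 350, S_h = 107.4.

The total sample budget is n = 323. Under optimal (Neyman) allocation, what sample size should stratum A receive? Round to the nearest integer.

Neyman allocation: n_h = n · N_h S_h / Σ N_i S_i, with n = 323.
  stratum A: N_h·S_h = 470·170.1 = 79947.00
  stratum B: N_h·S_h = 500·237.3 = 118650.00
  stratum C: N_h·S_h = 150·163.2 = 24480.00
  stratum D: N_h·S_h = 350·107.4 = 37590.00
Σ N_h S_h = 260667.00
n for stratum A = 323·79947.00/260667.00 = 99.065 → 99

99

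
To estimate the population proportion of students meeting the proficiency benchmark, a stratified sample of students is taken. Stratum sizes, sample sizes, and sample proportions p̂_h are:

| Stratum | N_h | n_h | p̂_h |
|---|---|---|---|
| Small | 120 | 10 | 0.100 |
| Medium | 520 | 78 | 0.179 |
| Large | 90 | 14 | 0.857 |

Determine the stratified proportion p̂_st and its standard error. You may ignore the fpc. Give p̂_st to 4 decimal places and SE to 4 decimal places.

p̂_st ≈ 0.2496, SE ≈ 0.0372

N = 730; stratum weights W_h = N_h/N.
p̂_st = Σ W_h p̂_h = (120·0.100 + 520·0.179 + 90·0.857)/730 = 0.24960
V̂(p̂_st) = Σ W_h² p̂_h(1−p̂_h)/(n_h−1):
  stratum Small: (120/730)²·0.100·0.900/9 = 0.00027022
  stratum Medium: (520/730)²·0.179·0.821/77 = 0.000968426
  stratum Large: (90/730)²·0.857·0.143/13 = 0.000143289
V̂(p̂_st) = 0.00138193; SE = √V̂ = 0.0371744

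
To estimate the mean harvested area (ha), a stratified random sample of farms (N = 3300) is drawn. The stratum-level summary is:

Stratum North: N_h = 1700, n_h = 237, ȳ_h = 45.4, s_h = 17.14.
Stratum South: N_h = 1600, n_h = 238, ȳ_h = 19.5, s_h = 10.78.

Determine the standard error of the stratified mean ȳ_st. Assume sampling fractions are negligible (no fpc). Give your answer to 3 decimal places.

V̂(ȳ_st) = Σ W_h² s_h²/n_h, with W_h = N_h/N and N = 3300:
  stratum North: (1700/3300)²·17.14²/237 = 0.32896
  stratum South: (1600/3300)²·10.78²/238 = 0.114782
V̂(ȳ_st) = 0.443742
SE(ȳ_st) = √0.443742 = 0.666139

SE(ȳ_st) ≈ 0.666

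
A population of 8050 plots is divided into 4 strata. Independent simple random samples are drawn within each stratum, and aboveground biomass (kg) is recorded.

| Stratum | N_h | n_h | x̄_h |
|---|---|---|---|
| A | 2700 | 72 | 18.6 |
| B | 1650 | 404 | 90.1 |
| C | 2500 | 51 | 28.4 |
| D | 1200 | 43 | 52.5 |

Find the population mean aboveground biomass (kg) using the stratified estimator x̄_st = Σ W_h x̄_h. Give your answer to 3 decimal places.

N = Σ N_h = 8050. Stratum weights W_h = N_h/N.
x̄_st = (2700·18.6 + 1650·90.1 + 2500·28.4 + 1200·52.5) / 8050 = 41.35217

x̄_st ≈ 41.352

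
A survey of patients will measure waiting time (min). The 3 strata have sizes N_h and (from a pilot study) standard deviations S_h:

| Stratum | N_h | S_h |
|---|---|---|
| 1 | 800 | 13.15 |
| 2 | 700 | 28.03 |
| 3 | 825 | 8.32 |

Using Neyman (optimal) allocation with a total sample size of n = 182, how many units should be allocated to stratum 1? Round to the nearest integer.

52

Neyman allocation: n_h = n · N_h S_h / Σ N_i S_i, with n = 182.
  stratum 1: N_h·S_h = 800·13.15 = 10520.00
  stratum 2: N_h·S_h = 700·28.03 = 19621.00
  stratum 3: N_h·S_h = 825·8.32 = 6864.00
Σ N_h S_h = 37005.00
n for stratum 1 = 182·10520.00/37005.00 = 51.740 → 52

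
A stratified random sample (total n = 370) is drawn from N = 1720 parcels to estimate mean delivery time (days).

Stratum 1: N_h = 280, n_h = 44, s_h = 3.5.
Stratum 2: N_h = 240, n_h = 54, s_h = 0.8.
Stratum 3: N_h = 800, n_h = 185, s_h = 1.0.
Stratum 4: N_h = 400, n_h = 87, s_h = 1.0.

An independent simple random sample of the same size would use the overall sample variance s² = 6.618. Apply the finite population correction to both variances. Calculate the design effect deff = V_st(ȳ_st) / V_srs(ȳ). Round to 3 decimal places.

deff ≈ 0.554

V̂(ȳ_st) = Σ W_h² (1 − n_h/N_h) s_h²/n_h, with W_h = N_h/N and N = 1720:
  stratum 1: (280/1720)²·(1 − 44/280)·3.5²/44 = 0.00621866
  stratum 2: (240/1720)²·(1 − 54/240)·0.8²/54 = 0.000178835
  stratum 3: (800/1720)²·(1 − 185/800)·1.0²/185 = 0.000898952
  stratum 4: (400/1720)²·(1 − 87/400)·1.0²/87 = 0.000486439
V_st = 0.00778288
V_srs = (1 − 370/1720)·6.618/370 = 0.0140388
deff = V_st / V_srs = 0.00778288/0.0140388 = 0.5544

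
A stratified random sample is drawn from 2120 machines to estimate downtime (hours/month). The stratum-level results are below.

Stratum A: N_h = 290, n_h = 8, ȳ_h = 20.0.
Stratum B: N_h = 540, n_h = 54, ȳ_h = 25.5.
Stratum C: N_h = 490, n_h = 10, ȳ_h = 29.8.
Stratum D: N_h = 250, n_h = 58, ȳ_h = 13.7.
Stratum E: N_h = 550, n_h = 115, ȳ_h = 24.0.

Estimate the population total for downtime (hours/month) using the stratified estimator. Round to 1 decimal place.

τ̂_st = Σ N_h ȳ_h = 290·20.0 + 540·25.5 + 490·29.8 + 250·13.7 + 550·24.0 = 50797.0

τ̂_st ≈ 50797.0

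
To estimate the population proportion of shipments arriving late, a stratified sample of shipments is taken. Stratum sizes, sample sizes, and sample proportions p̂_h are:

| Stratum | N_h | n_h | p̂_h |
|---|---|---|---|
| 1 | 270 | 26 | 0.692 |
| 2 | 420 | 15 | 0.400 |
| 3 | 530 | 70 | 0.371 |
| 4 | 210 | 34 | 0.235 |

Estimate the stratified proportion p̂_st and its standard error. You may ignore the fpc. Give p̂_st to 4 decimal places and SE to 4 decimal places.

N = 1430; stratum weights W_h = N_h/N.
p̂_st = Σ W_h p̂_h = (270·0.692 + 420·0.400 + 530·0.371 + 210·0.235)/1430 = 0.42015
V̂(p̂_st) = Σ W_h² p̂_h(1−p̂_h)/(n_h−1):
  stratum 1: (270/1430)²·0.692·0.308/25 = 0.000303929
  stratum 2: (420/1430)²·0.400·0.600/14 = 0.0014788
  stratum 3: (530/1430)²·0.371·0.629/69 = 0.000464574
  stratum 4: (210/1430)²·0.235·0.765/33 = 0.000117485
V̂(p̂_st) = 0.00236479; SE = √V̂ = 0.0486291

p̂_st ≈ 0.4202, SE ≈ 0.0486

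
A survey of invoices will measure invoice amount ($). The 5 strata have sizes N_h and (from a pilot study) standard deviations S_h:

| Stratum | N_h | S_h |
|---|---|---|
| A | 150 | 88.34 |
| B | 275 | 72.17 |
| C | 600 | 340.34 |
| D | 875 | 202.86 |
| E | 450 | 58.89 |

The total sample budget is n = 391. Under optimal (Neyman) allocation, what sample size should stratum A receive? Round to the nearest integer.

Neyman allocation: n_h = n · N_h S_h / Σ N_i S_i, with n = 391.
  stratum A: N_h·S_h = 150·88.34 = 13251.00
  stratum B: N_h·S_h = 275·72.17 = 19846.75
  stratum C: N_h·S_h = 600·340.34 = 204204.00
  stratum D: N_h·S_h = 875·202.86 = 177502.50
  stratum E: N_h·S_h = 450·58.89 = 26500.50
Σ N_h S_h = 441304.75
n for stratum A = 391·13251.00/441304.75 = 11.741 → 12

12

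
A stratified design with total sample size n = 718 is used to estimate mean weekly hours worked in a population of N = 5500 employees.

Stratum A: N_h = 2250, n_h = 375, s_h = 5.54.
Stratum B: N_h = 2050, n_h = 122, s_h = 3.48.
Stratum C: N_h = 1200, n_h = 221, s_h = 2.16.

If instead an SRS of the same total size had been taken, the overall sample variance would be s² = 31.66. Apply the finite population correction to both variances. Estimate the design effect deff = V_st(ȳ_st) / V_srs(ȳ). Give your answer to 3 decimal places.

deff ≈ 0.657

V̂(ȳ_st) = Σ W_h² (1 − n_h/N_h) s_h²/n_h, with W_h = N_h/N and N = 5500:
  stratum A: (2250/5500)²·(1 − 375/2250)·5.54²/375 = 0.0114142
  stratum B: (2050/5500)²·(1 − 122/2050)·3.48²/122 = 0.0129698
  stratum C: (1200/5500)²·(1 − 221/1200)·2.16²/221 = 0.000819887
V_st = 0.0252039
V_srs = (1 − 718/5500)·31.66/718 = 0.0383383
deff = V_st / V_srs = 0.0252039/0.0383383 = 0.6574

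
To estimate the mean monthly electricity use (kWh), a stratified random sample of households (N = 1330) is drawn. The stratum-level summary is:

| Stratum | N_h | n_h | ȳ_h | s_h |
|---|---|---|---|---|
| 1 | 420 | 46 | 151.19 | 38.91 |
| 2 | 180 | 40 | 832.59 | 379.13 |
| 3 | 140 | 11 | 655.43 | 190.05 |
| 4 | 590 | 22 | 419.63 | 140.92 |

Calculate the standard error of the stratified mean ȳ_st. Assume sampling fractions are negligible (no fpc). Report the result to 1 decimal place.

SE(ȳ_st) ≈ 16.8

V̂(ȳ_st) = Σ W_h² s_h²/n_h, with W_h = N_h/N and N = 1330:
  stratum 1: (420/1330)²·38.91²/46 = 3.28216
  stratum 2: (180/1330)²·379.13²/40 = 65.82
  stratum 3: (140/1330)²·190.05²/11 = 36.3828
  stratum 4: (590/1330)²·140.92²/22 = 177.633
V̂(ȳ_st) = 283.118
SE(ȳ_st) = √283.118 = 16.8261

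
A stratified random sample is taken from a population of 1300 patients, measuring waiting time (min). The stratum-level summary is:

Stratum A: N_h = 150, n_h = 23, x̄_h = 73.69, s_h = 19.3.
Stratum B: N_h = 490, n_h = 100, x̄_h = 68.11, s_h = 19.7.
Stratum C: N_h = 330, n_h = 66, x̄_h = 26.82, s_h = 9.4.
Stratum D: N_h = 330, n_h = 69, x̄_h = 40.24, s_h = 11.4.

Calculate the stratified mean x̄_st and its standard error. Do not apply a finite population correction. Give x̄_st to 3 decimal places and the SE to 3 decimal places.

x̄_st ≈ 51.198, SE ≈ 0.987

x̄_st = Σ W_h x̄_h = (150·73.69 + 490·68.11 + 330·26.82 + 330·40.24)/1300 = 51.19785
V̂(x̄_st) = Σ W_h² s_h²/n_h, with W_h = N_h/N and N = 1300:
  stratum A: (150/1300)²·19.3²/23 = 0.215617
  stratum B: (490/1300)²·19.7²/100 = 0.551363
  stratum C: (330/1300)²·9.4²/66 = 0.0862686
  stratum D: (330/1300)²·11.4²/69 = 0.121367
V̂(x̄_st) = 0.974616
SE(x̄_st) = √0.974616 = 0.987226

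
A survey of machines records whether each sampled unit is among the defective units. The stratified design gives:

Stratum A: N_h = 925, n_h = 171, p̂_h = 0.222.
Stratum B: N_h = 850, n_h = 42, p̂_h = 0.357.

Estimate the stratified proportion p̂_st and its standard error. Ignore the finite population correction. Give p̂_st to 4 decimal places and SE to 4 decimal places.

N = 1775; stratum weights W_h = N_h/N.
p̂_st = Σ W_h p̂_h = (925·0.222 + 850·0.357)/1775 = 0.28665
V̂(p̂_st) = Σ W_h² p̂_h(1−p̂_h)/(n_h−1):
  stratum A: (925/1775)²·0.222·0.778/170 = 0.000275912
  stratum B: (850/1775)²·0.357·0.643/41 = 0.00128392
V̂(p̂_st) = 0.00155983; SE = √V̂ = 0.0394947

p̂_st ≈ 0.2866, SE ≈ 0.0395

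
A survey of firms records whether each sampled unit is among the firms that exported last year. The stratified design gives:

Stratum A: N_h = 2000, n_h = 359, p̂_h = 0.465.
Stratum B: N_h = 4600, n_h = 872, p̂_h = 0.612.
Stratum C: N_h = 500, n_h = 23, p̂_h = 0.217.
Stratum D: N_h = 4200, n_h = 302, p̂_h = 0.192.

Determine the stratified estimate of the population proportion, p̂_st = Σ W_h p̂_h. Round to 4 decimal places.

N = 11300; stratum weights W_h = N_h/N.
p̂_st = Σ W_h p̂_h = (2000·0.465 + 4600·0.612 + 500·0.217 + 4200·0.192)/11300 = 0.41240

p̂_st ≈ 0.4124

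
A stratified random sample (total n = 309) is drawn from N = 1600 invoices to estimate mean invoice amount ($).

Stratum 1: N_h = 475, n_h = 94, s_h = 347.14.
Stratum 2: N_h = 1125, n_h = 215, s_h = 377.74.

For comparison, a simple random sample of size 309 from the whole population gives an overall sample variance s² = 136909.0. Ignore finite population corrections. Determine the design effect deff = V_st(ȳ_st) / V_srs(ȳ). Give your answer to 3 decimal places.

V̂(ȳ_st) = Σ W_h² s_h²/n_h, with W_h = N_h/N and N = 1600:
  stratum 1: (475/1600)²·347.14²/94 = 112.987
  stratum 2: (1125/1600)²·377.74²/215 = 328.105
V_st = 441.092
V_srs = s²/n = 136909.0/309 = 443.071
deff = V_st / V_srs = 441.092/443.071 = 0.9955

deff ≈ 0.996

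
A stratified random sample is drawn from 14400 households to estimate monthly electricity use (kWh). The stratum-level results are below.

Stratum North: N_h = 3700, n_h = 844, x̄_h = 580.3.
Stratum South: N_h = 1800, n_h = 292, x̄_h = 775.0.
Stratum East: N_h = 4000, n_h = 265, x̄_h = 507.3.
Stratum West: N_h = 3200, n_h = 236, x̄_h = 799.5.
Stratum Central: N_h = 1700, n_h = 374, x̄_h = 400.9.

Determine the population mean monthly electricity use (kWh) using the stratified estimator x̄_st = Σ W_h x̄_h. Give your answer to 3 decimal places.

x̄_st ≈ 611.892

N = Σ N_h = 14400. Stratum weights W_h = N_h/N.
x̄_st = (3700·580.3 + 1800·775.0 + 4000·507.3 + 3200·799.5 + 1700·400.9) / 14400 = 611.89167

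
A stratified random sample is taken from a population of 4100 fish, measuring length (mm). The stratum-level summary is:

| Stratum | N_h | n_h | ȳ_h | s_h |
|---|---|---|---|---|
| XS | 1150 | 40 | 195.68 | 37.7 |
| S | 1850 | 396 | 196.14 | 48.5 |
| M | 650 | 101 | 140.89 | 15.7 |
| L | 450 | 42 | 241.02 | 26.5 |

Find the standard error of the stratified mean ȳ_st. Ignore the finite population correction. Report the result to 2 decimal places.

SE(ȳ_st) ≈ 2.07

V̂(ȳ_st) = Σ W_h² s_h²/n_h, with W_h = N_h/N and N = 4100:
  stratum XS: (1150/4100)²·37.7²/40 = 2.79544
  stratum S: (1850/4100)²·48.5²/396 = 1.20938
  stratum M: (650/4100)²·15.7²/101 = 0.061339
  stratum L: (450/4100)²·26.5²/42 = 0.201419
V̂(ȳ_st) = 4.26758
SE(ȳ_st) = √4.26758 = 2.06581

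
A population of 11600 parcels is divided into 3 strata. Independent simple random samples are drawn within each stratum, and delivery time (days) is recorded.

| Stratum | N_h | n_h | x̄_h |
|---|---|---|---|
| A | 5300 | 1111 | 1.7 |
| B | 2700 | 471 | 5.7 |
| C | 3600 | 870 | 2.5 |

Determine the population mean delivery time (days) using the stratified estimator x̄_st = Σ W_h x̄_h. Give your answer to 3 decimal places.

N = Σ N_h = 11600. Stratum weights W_h = N_h/N.
x̄_st = (5300·1.7 + 2700·5.7 + 3600·2.5) / 11600 = 2.87931

x̄_st ≈ 2.879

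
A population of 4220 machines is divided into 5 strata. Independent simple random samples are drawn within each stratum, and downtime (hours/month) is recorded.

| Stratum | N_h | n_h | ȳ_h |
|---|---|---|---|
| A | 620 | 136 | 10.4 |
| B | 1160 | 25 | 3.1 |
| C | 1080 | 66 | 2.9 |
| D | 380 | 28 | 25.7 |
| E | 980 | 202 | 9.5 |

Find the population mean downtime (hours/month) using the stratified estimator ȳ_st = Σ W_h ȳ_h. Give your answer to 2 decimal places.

ȳ_st ≈ 7.64

N = Σ N_h = 4220. Stratum weights W_h = N_h/N.
ȳ_st = (620·10.4 + 1160·3.1 + 1080·2.9 + 380·25.7 + 980·9.5) / 4220 = 7.6427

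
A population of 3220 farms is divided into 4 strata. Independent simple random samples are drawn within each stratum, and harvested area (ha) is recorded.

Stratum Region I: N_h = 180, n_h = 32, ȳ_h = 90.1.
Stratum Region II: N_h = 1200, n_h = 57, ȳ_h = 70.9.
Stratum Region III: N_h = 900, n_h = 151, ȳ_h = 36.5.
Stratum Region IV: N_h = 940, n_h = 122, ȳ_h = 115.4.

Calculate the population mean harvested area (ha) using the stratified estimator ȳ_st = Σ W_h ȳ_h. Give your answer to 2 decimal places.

ȳ_st ≈ 75.35

N = Σ N_h = 3220. Stratum weights W_h = N_h/N.
ȳ_st = (180·90.1 + 1200·70.9 + 900·36.5 + 940·115.4) / 3220 = 75.3491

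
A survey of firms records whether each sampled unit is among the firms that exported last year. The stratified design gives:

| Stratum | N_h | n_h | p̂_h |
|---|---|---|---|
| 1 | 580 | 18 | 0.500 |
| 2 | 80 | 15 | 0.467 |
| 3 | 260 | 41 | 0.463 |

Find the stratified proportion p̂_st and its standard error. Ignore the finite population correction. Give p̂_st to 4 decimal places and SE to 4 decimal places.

p̂_st ≈ 0.4867, SE ≈ 0.0805

N = 920; stratum weights W_h = N_h/N.
p̂_st = Σ W_h p̂_h = (580·0.500 + 80·0.467 + 260·0.463)/920 = 0.48667
V̂(p̂_st) = Σ W_h² p̂_h(1−p̂_h)/(n_h−1):
  stratum 1: (580/920)²·0.500·0.500/17 = 0.00584482
  stratum 2: (80/920)²·0.467·0.533/14 = 0.000134437
  stratum 3: (260/920)²·0.463·0.537/40 = 0.000496439
V̂(p̂_st) = 0.0064757; SE = √V̂ = 0.0804717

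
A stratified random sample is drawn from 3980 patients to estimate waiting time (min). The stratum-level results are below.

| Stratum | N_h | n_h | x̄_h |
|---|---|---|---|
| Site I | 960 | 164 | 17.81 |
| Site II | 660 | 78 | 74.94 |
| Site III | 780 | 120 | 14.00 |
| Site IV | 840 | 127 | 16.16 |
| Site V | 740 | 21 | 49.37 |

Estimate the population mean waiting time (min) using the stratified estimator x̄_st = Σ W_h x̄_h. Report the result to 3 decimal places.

N = Σ N_h = 3980. Stratum weights W_h = N_h/N.
x̄_st = (960·17.81 + 660·74.94 + 780·14.00 + 840·16.16 + 740·49.37) / 3980 = 32.05683

x̄_st ≈ 32.057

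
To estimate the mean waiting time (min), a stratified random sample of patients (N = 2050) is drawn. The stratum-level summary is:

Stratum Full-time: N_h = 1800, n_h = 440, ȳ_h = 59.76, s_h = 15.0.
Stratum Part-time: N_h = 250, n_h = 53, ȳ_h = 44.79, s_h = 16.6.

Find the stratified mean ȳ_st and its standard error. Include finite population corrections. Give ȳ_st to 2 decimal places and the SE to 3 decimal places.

ȳ_st ≈ 57.93, SE ≈ 0.599

ȳ_st = Σ W_h ȳ_h = (1800·59.76 + 250·44.79)/2050 = 57.93439
V̂(ȳ_st) = Σ W_h² (1 − n_h/N_h) s_h²/n_h, with W_h = N_h/N and N = 2050:
  stratum Full-time: (1800/2050)²·(1 − 440/1800)·15.0²/440 = 0.297875
  stratum Part-time: (250/2050)²·(1 − 53/250)·16.6²/53 = 0.0609311
V̂(ȳ_st) = 0.358806
SE(ȳ_st) = √0.358806 = 0.599004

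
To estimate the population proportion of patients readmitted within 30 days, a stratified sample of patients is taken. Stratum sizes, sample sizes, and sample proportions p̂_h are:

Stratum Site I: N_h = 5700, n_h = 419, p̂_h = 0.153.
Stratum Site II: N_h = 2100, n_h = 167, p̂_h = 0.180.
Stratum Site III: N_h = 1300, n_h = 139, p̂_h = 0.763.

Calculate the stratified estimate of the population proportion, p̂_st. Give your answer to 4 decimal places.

p̂_st ≈ 0.2464

N = 9100; stratum weights W_h = N_h/N.
p̂_st = Σ W_h p̂_h = (5700·0.153 + 2100·0.180 + 1300·0.763)/9100 = 0.24637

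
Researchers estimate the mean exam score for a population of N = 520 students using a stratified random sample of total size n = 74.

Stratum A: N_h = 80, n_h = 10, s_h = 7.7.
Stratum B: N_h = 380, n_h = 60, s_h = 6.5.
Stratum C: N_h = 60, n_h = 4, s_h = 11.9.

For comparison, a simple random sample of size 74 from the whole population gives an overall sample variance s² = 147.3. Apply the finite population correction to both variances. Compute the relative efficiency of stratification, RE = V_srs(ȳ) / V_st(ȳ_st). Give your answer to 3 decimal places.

RE ≈ 1.941

V̂(ȳ_st) = Σ W_h² (1 − n_h/N_h) s_h²/n_h, with W_h = N_h/N and N = 520:
  stratum A: (80/520)²·(1 − 10/80)·7.7²/10 = 0.12279
  stratum B: (380/520)²·(1 − 60/380)·6.5²/60 = 0.316667
  stratum C: (60/520)²·(1 − 4/60)·11.9²/4 = 0.439913
V_st = 0.879369
V_srs = (1 − 74/520)·147.3/74 = 1.70727
Relative efficiency = V_srs / V_st = 1.70727/0.879369 = 1.9415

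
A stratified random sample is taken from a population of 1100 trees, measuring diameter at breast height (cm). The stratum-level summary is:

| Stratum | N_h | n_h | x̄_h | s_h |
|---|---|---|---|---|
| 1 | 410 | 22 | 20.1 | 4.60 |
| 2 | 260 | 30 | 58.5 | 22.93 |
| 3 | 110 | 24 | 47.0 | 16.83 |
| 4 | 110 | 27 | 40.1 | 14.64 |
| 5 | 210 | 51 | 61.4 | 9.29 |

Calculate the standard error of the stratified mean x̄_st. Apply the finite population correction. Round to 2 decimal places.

SE(x̄_st) ≈ 1.09

V̂(x̄_st) = Σ W_h² (1 − n_h/N_h) s_h²/n_h, with W_h = N_h/N and N = 1100:
  stratum 1: (410/1100)²·(1 − 22/410)·4.60²/22 = 0.126451
  stratum 2: (260/1100)²·(1 − 30/260)·22.93²/30 = 0.866169
  stratum 3: (110/1100)²·(1 − 24/110)·16.83²/24 = 0.0922705
  stratum 4: (110/1100)²·(1 − 27/110)·14.64²/27 = 0.0598968
  stratum 5: (210/1100)²·(1 − 51/210)·9.29²/51 = 0.0466974
V̂(x̄_st) = 1.19148
SE(x̄_st) = √1.19148 = 1.09155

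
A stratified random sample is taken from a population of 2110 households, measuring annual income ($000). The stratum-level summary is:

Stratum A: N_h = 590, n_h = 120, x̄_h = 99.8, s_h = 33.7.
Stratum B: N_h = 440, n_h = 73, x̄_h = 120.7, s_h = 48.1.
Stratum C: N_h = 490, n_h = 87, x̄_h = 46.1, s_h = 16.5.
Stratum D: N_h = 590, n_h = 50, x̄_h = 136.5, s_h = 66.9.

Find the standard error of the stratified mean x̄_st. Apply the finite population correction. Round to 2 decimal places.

V̂(x̄_st) = Σ W_h² (1 − n_h/N_h) s_h²/n_h, with W_h = N_h/N and N = 2110:
  stratum A: (590/2110)²·(1 − 120/590)·33.7²/120 = 0.589472
  stratum B: (440/2110)²·(1 − 73/440)·48.1²/73 = 1.14953
  stratum C: (490/2110)²·(1 − 87/490)·16.5²/87 = 0.138799
  stratum D: (590/2110)²·(1 − 50/590)·66.9²/50 = 6.40565
V̂(x̄_st) = 8.28345
SE(x̄_st) = √8.28345 = 2.8781

SE(x̄_st) ≈ 2.88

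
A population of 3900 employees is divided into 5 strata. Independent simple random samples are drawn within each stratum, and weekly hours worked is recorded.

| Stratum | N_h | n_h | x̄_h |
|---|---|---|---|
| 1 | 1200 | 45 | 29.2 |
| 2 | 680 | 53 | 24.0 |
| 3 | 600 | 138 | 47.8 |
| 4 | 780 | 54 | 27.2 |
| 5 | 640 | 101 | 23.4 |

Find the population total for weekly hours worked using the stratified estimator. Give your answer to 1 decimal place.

τ̂_st ≈ 116232.0

τ̂_st = Σ N_h x̄_h = 1200·29.2 + 680·24.0 + 600·47.8 + 780·27.2 + 640·23.4 = 116232.0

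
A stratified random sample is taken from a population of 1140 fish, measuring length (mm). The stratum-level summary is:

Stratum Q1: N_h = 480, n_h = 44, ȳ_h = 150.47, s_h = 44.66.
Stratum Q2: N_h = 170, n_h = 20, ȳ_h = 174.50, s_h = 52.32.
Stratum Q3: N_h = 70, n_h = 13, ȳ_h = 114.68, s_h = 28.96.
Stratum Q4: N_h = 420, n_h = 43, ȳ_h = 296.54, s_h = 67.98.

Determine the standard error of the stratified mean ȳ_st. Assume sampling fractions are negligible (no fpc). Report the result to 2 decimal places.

SE(ȳ_st) ≈ 5.09

V̂(ȳ_st) = Σ W_h² s_h²/n_h, with W_h = N_h/N and N = 1140:
  stratum Q1: (480/1140)²·44.66²/44 = 8.03633
  stratum Q2: (170/1140)²·52.32²/20 = 3.04364
  stratum Q3: (70/1140)²·28.96²/13 = 0.243243
  stratum Q4: (420/1140)²·67.98²/43 = 14.5876
V̂(ȳ_st) = 25.9108
SE(ȳ_st) = √25.9108 = 5.09026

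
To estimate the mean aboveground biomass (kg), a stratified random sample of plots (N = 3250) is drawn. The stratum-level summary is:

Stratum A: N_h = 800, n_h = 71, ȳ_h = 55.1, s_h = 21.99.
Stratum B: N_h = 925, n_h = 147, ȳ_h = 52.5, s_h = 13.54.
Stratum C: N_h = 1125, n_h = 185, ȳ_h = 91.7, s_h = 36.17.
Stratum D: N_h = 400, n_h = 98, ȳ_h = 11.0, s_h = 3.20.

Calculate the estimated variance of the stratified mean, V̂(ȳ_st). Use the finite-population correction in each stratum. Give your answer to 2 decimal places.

V̂(ȳ_st) ≈ 1.17

V̂(ȳ_st) = Σ W_h² (1 − n_h/N_h) s_h²/n_h, with W_h = N_h/N and N = 3250:
  stratum A: (800/3250)²·(1 − 71/800)·21.99²/71 = 0.376048
  stratum B: (925/3250)²·(1 − 147/925)·13.54²/147 = 0.0849718
  stratum C: (1125/3250)²·(1 − 185/1125)·36.17²/185 = 0.708009
  stratum D: (400/3250)²·(1 − 98/400)·3.20²/98 = 0.00119502
V̂(ȳ_st) = 1.17022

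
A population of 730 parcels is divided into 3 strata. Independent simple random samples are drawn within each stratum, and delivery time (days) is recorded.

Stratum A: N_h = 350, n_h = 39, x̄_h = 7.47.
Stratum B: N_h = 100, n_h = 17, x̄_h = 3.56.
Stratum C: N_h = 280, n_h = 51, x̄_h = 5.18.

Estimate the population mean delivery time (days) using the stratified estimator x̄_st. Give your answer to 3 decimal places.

N = Σ N_h = 730. Stratum weights W_h = N_h/N.
x̄_st = (350·7.47 + 100·3.56 + 280·5.18) / 730 = 6.05603

x̄_st ≈ 6.056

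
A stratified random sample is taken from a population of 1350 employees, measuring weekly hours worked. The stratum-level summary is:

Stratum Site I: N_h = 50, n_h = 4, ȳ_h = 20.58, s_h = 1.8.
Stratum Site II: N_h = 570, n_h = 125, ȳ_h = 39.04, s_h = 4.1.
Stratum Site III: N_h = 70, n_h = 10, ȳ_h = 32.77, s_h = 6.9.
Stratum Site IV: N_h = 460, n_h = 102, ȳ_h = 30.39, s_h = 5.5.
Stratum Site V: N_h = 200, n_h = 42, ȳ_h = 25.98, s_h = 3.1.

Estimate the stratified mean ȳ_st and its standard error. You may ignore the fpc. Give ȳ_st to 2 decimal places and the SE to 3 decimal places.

ȳ_st ≈ 33.15, SE ≈ 0.278

ȳ_st = Σ W_h ȳ_h = (50·20.58 + 570·39.04 + 70·32.77 + 460·30.39 + 200·25.98)/1350 = 33.14896
V̂(ȳ_st) = Σ W_h² s_h²/n_h, with W_h = N_h/N and N = 1350:
  stratum Site I: (50/1350)²·1.8²/4 = 0.00111111
  stratum Site II: (570/1350)²·4.1²/125 = 0.023974
  stratum Site III: (70/1350)²·6.9²/10 = 0.0128005
  stratum Site IV: (460/1350)²·5.5²/102 = 0.0344329
  stratum Site V: (200/1350)²·3.1²/42 = 0.00502188
V̂(ȳ_st) = 0.0773403
SE(ȳ_st) = √0.0773403 = 0.278101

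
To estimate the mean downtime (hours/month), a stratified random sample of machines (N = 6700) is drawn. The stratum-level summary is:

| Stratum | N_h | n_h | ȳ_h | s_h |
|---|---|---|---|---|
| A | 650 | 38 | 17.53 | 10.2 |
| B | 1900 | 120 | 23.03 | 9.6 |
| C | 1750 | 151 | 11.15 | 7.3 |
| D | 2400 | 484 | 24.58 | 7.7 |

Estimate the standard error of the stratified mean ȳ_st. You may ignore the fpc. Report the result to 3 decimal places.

SE(ȳ_st) ≈ 0.357

V̂(ȳ_st) = Σ W_h² s_h²/n_h, with W_h = N_h/N and N = 6700:
  stratum A: (650/6700)²·10.2²/38 = 0.0257688
  stratum B: (1900/6700)²·9.6²/120 = 0.0617616
  stratum C: (1750/6700)²·7.3²/151 = 0.0240766
  stratum D: (2400/6700)²·7.7²/484 = 0.0157184
V̂(ȳ_st) = 0.127325
SE(ȳ_st) = √0.127325 = 0.356827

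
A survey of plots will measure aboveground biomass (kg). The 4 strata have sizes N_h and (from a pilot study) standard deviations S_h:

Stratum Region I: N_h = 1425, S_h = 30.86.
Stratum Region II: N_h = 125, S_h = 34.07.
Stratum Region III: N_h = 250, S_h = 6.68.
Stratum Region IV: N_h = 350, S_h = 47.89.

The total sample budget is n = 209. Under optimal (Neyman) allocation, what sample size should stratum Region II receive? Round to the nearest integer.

13

Neyman allocation: n_h = n · N_h S_h / Σ N_i S_i, with n = 209.
  stratum Region I: N_h·S_h = 1425·30.86 = 43975.50
  stratum Region II: N_h·S_h = 125·34.07 = 4258.75
  stratum Region III: N_h·S_h = 250·6.68 = 1670.00
  stratum Region IV: N_h·S_h = 350·47.89 = 16761.50
Σ N_h S_h = 66665.75
n for stratum Region II = 209·4258.75/66665.75 = 13.351 → 13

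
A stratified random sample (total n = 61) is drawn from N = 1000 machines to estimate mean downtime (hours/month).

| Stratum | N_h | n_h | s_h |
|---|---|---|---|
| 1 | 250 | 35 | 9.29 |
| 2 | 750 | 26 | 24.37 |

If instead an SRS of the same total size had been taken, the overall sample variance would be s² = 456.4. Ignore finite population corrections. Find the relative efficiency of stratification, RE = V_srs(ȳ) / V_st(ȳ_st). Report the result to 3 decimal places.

RE ≈ 0.575

V̂(ȳ_st) = Σ W_h² s_h²/n_h, with W_h = N_h/N and N = 1000:
  stratum 1: (250/1000)²·9.29²/35 = 0.154114
  stratum 2: (750/1000)²·24.37²/26 = 12.8487
V_st = 13.0028
V_srs = s²/n = 456.4/61 = 7.48197
Relative efficiency = V_srs / V_st = 7.48197/13.0028 = 0.5754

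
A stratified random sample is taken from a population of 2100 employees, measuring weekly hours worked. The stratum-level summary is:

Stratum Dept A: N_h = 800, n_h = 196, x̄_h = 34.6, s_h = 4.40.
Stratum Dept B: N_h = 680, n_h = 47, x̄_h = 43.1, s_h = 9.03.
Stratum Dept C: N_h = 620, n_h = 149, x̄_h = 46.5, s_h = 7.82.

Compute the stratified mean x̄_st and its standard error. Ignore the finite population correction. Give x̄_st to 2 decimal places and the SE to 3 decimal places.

x̄_st ≈ 40.87, SE ≈ 0.482

x̄_st = Σ W_h x̄_h = (800·34.6 + 680·43.1 + 620·46.5)/2100 = 40.86571
V̂(x̄_st) = Σ W_h² s_h²/n_h, with W_h = N_h/N and N = 2100:
  stratum Dept A: (800/2100)²·4.40²/196 = 0.0143348
  stratum Dept B: (680/2100)²·9.03²/47 = 0.18191
  stratum Dept C: (620/2100)²·7.82²/149 = 0.0357744
V̂(x̄_st) = 0.232019
SE(x̄_st) = √0.232019 = 0.481684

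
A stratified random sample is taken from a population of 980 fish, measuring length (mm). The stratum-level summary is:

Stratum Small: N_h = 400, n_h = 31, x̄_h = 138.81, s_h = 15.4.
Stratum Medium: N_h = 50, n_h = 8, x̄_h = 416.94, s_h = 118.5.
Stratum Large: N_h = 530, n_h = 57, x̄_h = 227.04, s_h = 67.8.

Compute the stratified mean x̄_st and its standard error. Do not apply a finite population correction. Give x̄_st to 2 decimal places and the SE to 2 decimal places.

x̄_st ≈ 200.72, SE ≈ 5.43

x̄_st = Σ W_h x̄_h = (400·138.81 + 50·416.94 + 530·227.04)/980 = 200.71653
V̂(x̄_st) = Σ W_h² s_h²/n_h, with W_h = N_h/N and N = 980:
  stratum Small: (400/980)²·15.4²/31 = 1.27452
  stratum Medium: (50/980)²·118.5²/8 = 4.56914
  stratum Large: (530/980)²·67.8²/57 = 23.5876
V̂(x̄_st) = 29.4313
SE(x̄_st) = √29.4313 = 5.42506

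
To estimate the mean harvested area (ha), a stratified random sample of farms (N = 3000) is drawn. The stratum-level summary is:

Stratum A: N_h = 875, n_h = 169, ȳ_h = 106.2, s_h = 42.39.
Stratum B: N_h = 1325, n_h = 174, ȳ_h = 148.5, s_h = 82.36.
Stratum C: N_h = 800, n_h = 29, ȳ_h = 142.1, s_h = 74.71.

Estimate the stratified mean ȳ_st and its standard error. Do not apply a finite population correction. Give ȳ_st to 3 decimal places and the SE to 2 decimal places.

ȳ_st = Σ W_h ȳ_h = (875·106.2 + 1325·148.5 + 800·142.1)/3000 = 134.45583
V̂(ȳ_st) = Σ W_h² s_h²/n_h, with W_h = N_h/N and N = 3000:
  stratum A: (875/3000)²·42.39²/169 = 0.904511
  stratum B: (1325/3000)²·82.36²/174 = 7.60454
  stratum C: (800/3000)²·74.71²/29 = 13.6866
V̂(ȳ_st) = 22.1957
SE(ȳ_st) = √22.1957 = 4.71123

ȳ_st ≈ 134.456, SE ≈ 4.71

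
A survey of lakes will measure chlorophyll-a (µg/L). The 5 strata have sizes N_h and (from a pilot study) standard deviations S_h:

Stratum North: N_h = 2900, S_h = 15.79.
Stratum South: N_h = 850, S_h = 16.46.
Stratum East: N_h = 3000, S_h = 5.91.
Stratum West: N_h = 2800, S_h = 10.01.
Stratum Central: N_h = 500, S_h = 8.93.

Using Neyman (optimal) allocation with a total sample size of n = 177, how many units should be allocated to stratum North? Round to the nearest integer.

Neyman allocation: n_h = n · N_h S_h / Σ N_i S_i, with n = 177.
  stratum North: N_h·S_h = 2900·15.79 = 45791.00
  stratum South: N_h·S_h = 850·16.46 = 13991.00
  stratum East: N_h·S_h = 3000·5.91 = 17730.00
  stratum West: N_h·S_h = 2800·10.01 = 28028.00
  stratum Central: N_h·S_h = 500·8.93 = 4465.00
Σ N_h S_h = 110005.00
n for stratum North = 177·45791.00/110005.00 = 73.679 → 74

74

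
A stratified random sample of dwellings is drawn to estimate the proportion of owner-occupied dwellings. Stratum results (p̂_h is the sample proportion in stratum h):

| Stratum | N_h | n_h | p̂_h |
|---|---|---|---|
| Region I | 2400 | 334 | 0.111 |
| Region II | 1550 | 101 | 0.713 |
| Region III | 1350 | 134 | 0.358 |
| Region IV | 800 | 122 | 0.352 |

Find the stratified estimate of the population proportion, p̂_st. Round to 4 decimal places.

p̂_st ≈ 0.3502

N = 6100; stratum weights W_h = N_h/N.
p̂_st = Σ W_h p̂_h = (2400·0.111 + 1550·0.713 + 1350·0.358 + 800·0.352)/6100 = 0.35024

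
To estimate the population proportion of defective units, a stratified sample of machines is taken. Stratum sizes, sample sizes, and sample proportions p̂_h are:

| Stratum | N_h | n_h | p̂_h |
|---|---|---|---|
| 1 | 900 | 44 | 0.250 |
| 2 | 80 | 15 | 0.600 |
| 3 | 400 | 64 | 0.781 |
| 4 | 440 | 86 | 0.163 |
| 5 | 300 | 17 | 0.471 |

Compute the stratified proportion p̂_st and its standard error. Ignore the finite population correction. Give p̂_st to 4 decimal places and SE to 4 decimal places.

p̂_st ≈ 0.3766, SE ≈ 0.0359

N = 2120; stratum weights W_h = N_h/N.
p̂_st = Σ W_h p̂_h = (900·0.250 + 80·0.600 + 400·0.781 + 440·0.163 + 300·0.471)/2120 = 0.37661
V̂(p̂_st) = Σ W_h² p̂_h(1−p̂_h)/(n_h−1):
  stratum 1: (900/2120)²·0.250·0.750/43 = 0.000785862
  stratum 2: (80/2120)²·0.600·0.400/14 = 2.44113e-05
  stratum 3: (400/2120)²·0.781·0.219/63 = 9.66502e-05
  stratum 4: (440/2120)²·0.163·0.837/85 = 6.91397e-05
  stratum 5: (300/2120)²·0.471·0.529/16 = 0.000311837
V̂(p̂_st) = 0.0012879; SE = √V̂ = 0.0358873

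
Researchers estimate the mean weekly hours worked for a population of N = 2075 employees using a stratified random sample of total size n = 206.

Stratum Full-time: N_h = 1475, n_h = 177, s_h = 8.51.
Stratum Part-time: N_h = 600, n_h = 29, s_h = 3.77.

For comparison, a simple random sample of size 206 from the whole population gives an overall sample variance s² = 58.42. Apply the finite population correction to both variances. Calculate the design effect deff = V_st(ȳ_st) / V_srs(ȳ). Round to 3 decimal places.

V̂(ȳ_st) = Σ W_h² (1 − n_h/N_h) s_h²/n_h, with W_h = N_h/N and N = 2075:
  stratum Full-time: (1475/2075)²·(1 − 177/1475)·8.51²/177 = 0.181935
  stratum Part-time: (600/2075)²·(1 − 29/600)·3.77²/29 = 0.0389974
V_st = 0.220932
V_srs = (1 − 206/2075)·58.42/206 = 0.255438
deff = V_st / V_srs = 0.220932/0.255438 = 0.8649

deff ≈ 0.865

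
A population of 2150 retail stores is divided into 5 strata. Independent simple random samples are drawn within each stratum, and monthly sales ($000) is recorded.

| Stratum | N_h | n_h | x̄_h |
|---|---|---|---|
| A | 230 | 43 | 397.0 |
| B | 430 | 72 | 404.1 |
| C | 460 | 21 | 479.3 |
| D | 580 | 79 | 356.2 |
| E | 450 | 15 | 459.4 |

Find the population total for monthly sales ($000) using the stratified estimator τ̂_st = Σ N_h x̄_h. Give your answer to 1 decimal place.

τ̂_st ≈ 898877.0

τ̂_st = Σ N_h x̄_h = 230·397.0 + 430·404.1 + 460·479.3 + 580·356.2 + 450·459.4 = 898877.0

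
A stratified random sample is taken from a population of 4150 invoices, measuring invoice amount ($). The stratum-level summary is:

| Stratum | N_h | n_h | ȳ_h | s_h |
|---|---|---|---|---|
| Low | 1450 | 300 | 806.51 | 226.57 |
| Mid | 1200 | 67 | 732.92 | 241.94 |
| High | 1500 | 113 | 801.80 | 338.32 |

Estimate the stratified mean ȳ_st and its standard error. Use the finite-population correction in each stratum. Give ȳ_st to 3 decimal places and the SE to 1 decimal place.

ȳ_st = Σ W_h ȳ_h = (1450·806.51 + 1200·732.92 + 1500·801.80)/4150 = 783.52855
V̂(ȳ_st) = Σ W_h² (1 − n_h/N_h) s_h²/n_h, with W_h = N_h/N and N = 4150:
  stratum Low: (1450/4150)²·(1 − 300/1450)·226.57²/300 = 16.5674
  stratum Mid: (1200/4150)²·(1 − 67/1200)·241.94²/67 = 68.9693
  stratum High: (1500/4150)²·(1 − 113/1500)·338.32²/113 = 122.363
V̂(ȳ_st) = 207.899
SE(ȳ_st) = √207.899 = 14.4187

ȳ_st ≈ 783.529, SE ≈ 14.4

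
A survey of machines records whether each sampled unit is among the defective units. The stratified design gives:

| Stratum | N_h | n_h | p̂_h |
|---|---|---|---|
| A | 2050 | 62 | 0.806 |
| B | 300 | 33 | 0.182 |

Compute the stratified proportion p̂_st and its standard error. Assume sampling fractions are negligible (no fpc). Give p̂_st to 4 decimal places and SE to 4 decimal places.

N = 2350; stratum weights W_h = N_h/N.
p̂_st = Σ W_h p̂_h = (2050·0.806 + 300·0.182)/2350 = 0.72634
V̂(p̂_st) = Σ W_h² p̂_h(1−p̂_h)/(n_h−1):
  stratum A: (2050/2350)²·0.806·0.194/61 = 0.00195065
  stratum B: (300/2350)²·0.182·0.818/32 = 7.58196e-05
V̂(p̂_st) = 0.00202647; SE = √V̂ = 0.0450163

p̂_st ≈ 0.7263, SE ≈ 0.0450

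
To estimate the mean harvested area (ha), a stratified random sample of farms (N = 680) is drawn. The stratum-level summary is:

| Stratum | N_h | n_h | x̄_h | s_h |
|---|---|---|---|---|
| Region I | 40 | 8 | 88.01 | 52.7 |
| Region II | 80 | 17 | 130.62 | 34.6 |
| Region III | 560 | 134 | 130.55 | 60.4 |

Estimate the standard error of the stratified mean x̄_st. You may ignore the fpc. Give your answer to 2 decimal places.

V̂(x̄_st) = Σ W_h² s_h²/n_h, with W_h = N_h/N and N = 680:
  stratum Region I: (40/680)²·52.7²/8 = 1.20125
  stratum Region II: (80/680)²·34.6²/17 = 0.974688
  stratum Region III: (560/680)²·60.4²/134 = 18.4641
V̂(x̄_st) = 20.64
SE(x̄_st) = √20.64 = 4.54313

SE(x̄_st) ≈ 4.54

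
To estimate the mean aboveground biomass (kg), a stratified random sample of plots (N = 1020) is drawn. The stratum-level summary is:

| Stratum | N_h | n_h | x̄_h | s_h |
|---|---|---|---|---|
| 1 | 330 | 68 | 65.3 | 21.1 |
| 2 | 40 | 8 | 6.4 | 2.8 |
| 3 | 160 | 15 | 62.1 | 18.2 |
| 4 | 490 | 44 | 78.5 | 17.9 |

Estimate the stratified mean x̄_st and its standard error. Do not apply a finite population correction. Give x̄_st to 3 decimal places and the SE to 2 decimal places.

x̄_st = Σ W_h x̄_h = (330·65.3 + 40·6.4 + 160·62.1 + 490·78.5)/1020 = 68.82941
V̂(x̄_st) = Σ W_h² s_h²/n_h, with W_h = N_h/N and N = 1020:
  stratum 1: (330/1020)²·21.1²/68 = 0.685304
  stratum 2: (40/1020)²·2.8²/8 = 0.00150711
  stratum 3: (160/1020)²·18.2²/15 = 0.543364
  stratum 4: (490/1020)²·17.9²/44 = 1.68053
V̂(x̄_st) = 2.9107
SE(x̄_st) = √2.9107 = 1.70608

x̄_st ≈ 68.829, SE ≈ 1.71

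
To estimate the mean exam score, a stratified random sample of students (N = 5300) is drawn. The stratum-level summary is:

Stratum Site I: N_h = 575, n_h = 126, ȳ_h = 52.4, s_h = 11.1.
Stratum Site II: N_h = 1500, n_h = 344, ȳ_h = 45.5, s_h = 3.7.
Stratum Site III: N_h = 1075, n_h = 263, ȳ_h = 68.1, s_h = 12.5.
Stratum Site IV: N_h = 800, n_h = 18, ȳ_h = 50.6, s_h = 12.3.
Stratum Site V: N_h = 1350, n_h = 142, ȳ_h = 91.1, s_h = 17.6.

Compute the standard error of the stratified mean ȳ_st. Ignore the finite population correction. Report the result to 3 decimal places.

SE(ȳ_st) ≈ 0.610

V̂(ȳ_st) = Σ W_h² s_h²/n_h, with W_h = N_h/N and N = 5300:
  stratum Site I: (575/5300)²·11.1²/126 = 0.0115096
  stratum Site II: (1500/5300)²·3.7²/344 = 0.00318769
  stratum Site III: (1075/5300)²·12.5²/263 = 0.0244416
  stratum Site IV: (800/5300)²·12.3²/18 = 0.191499
  stratum Site V: (1350/5300)²·17.6²/142 = 0.141531
V̂(ȳ_st) = 0.372169
SE(ȳ_st) = √0.372169 = 0.610057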